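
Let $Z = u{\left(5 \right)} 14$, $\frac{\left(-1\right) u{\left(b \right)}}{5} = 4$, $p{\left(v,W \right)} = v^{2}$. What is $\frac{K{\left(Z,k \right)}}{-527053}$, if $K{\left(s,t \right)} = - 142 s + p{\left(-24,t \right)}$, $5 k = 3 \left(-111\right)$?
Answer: $- \frac{40336}{527053} \approx -0.076531$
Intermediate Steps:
$k = - \frac{333}{5}$ ($k = \frac{3 \left(-111\right)}{5} = \frac{1}{5} \left(-333\right) = - \frac{333}{5} \approx -66.6$)
$u{\left(b \right)} = -20$ ($u{\left(b \right)} = \left(-5\right) 4 = -20$)
$Z = -280$ ($Z = \left(-20\right) 14 = -280$)
$K{\left(s,t \right)} = 576 - 142 s$ ($K{\left(s,t \right)} = - 142 s + \left(-24\right)^{2} = - 142 s + 576 = 576 - 142 s$)
$\frac{K{\left(Z,k \right)}}{-527053} = \frac{576 - -39760}{-527053} = \left(576 + 39760\right) \left(- \frac{1}{527053}\right) = 40336 \left(- \frac{1}{527053}\right) = - \frac{40336}{527053}$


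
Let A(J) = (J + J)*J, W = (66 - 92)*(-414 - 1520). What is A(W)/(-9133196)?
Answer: -1264240328/2283299 ≈ -553.69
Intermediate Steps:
W = 50284 (W = -26*(-1934) = 50284)
A(J) = 2*J² (A(J) = (2*J)*J = 2*J²)
A(W)/(-9133196) = (2*50284²)/(-9133196) = (2*2528480656)*(-1/9133196) = 5056961312*(-1/9133196) = -1264240328/2283299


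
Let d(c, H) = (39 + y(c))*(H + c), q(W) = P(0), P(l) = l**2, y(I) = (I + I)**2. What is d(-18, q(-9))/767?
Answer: -24030/767 ≈ -31.330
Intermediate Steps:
y(I) = 4*I**2 (y(I) = (2*I)**2 = 4*I**2)
q(W) = 0 (q(W) = 0**2 = 0)
d(c, H) = (39 + 4*c**2)*(H + c)
d(-18, q(-9))/767 = (4*(-18)**3 + 39*0 + 39*(-18) + 4*0*(-18)**2)/767 = (4*(-5832) + 0 - 702 + 4*0*324)*(1/767) = (-23328 + 0 - 702 + 0)*(1/767) = -24030*1/767 = -24030/767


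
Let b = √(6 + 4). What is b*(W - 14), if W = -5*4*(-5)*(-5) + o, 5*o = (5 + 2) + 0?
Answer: -2563*√10/5 ≈ -1621.0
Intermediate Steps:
o = 7/5 (o = ((5 + 2) + 0)/5 = (7 + 0)/5 = (⅕)*7 = 7/5 ≈ 1.4000)
b = √10 ≈ 3.1623
W = -2493/5 (W = -5*4*(-5)*(-5) + 7/5 = -(-100)*(-5) + 7/5 = -5*100 + 7/5 = -500 + 7/5 = -2493/5 ≈ -498.60)
b*(W - 14) = √10*(-2493/5 - 14) = √10*(-2563/5) = -2563*√10/5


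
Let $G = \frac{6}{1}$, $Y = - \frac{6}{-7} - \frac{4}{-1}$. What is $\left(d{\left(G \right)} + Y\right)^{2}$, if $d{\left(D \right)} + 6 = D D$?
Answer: $\frac{59536}{49} \approx 1215.0$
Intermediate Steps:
$Y = \frac{34}{7}$ ($Y = \left(-6\right) \left(- \frac{1}{7}\right) - -4 = \frac{6}{7} + 4 = \frac{34}{7} \approx 4.8571$)
$G = 6$ ($G = 6 \cdot 1 = 6$)
$d{\left(D \right)} = -6 + D^{2}$ ($d{\left(D \right)} = -6 + D D = -6 + D^{2}$)
$\left(d{\left(G \right)} + Y\right)^{2} = \left(\left(-6 + 6^{2}\right) + \frac{34}{7}\right)^{2} = \left(\left(-6 + 36\right) + \frac{34}{7}\right)^{2} = \left(30 + \frac{34}{7}\right)^{2} = \left(\frac{244}{7}\right)^{2} = \frac{59536}{49}$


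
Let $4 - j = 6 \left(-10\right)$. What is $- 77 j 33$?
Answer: $-162624$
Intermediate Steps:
$j = 64$ ($j = 4 - 6 \left(-10\right) = 4 - -60 = 4 + 60 = 64$)
$- 77 j 33 = \left(-77\right) 64 \cdot 33 = \left(-4928\right) 33 = -162624$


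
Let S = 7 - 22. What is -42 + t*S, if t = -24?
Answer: 318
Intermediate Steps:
S = -15
-42 + t*S = -42 - 24*(-15) = -42 + 360 = 318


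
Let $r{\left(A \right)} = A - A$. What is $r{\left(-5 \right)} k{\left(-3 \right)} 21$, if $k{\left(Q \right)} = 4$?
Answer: $0$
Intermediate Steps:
$r{\left(A \right)} = 0$
$r{\left(-5 \right)} k{\left(-3 \right)} 21 = 0 \cdot 4 \cdot 21 = 0 \cdot 21 = 0$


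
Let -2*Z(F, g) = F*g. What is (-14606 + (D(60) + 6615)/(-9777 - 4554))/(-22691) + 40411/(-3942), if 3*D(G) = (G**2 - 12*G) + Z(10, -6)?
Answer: -4105291998083/427292723394 ≈ -9.6077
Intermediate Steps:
Z(F, g) = -F*g/2
D(G) = 10 - 4*G + G**2/3 (D(G) = ((G**2 - 12*G) - 1/2*10*(-6))/3 = ((G**2 - 12*G) + 30)/3 = (30 + G**2 - 12*G)/3 = 10 - 4*G + G**2/3)
(-14606 + (D(60) + 6615)/(-9777 - 4554))/(-22691) + 40411/(-3942) = (-14606 + ((10 - 4*60 + (1/3)*60**2) + 6615)/(-9777 - 4554))/(-22691) + 40411/(-3942) = (-14606 + ((10 - 240 + (1/3)*3600) + 6615)/(-14331))*(-1/22691) + 40411*(-1/3942) = (-14606 + ((10 - 240 + 1200) + 6615)*(-1/14331))*(-1/22691) - 40411/3942 = (-14606 + (970 + 6615)*(-1/14331))*(-1/22691) - 40411/3942 = (-14606 + 7585*(-1/14331))*(-1/22691) - 40411/3942 = (-14606 - 7585/14331)*(-1/22691) - 40411/3942 = -209326171/14331*(-1/22691) - 40411/3942 = 209326171/325184721 - 40411/3942 = -4105291998083/427292723394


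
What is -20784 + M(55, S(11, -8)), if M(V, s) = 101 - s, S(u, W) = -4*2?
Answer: -20675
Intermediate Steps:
S(u, W) = -8
-20784 + M(55, S(11, -8)) = -20784 + (101 - 1*(-8)) = -20784 + (101 + 8) = -20784 + 109 = -20675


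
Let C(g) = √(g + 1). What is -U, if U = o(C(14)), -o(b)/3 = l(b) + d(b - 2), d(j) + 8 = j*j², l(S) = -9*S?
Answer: -318 + 54*√15 ≈ -108.86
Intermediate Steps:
d(j) = -8 + j³ (d(j) = -8 + j*j² = -8 + j³)
C(g) = √(1 + g)
o(b) = 24 - 3*(-2 + b)³ + 27*b (o(b) = -3*(-9*b + (-8 + (b - 2)³)) = -3*(-9*b + (-8 + (-2 + b)³)) = -3*(-8 + (-2 + b)³ - 9*b) = 24 - 3*(-2 + b)³ + 27*b)
U = 24 - 3*(-2 + √15)³ + 27*√15 (U = 24 - 3*(-2 + √(1 + 14))³ + 27*√(1 + 14) = 24 - 3*(-2 + √15)³ + 27*√15 ≈ 108.86)
-U = -(318 - 54*√15) = -318 + 54*√15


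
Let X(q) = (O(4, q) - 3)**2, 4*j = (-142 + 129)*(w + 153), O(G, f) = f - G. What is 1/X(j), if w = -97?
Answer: 1/35721 ≈ 2.7995e-5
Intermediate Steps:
j = -182 (j = ((-142 + 129)*(-97 + 153))/4 = (-13*56)/4 = (1/4)*(-728) = -182)
X(q) = (-7 + q)**2 (X(q) = ((q - 1*4) - 3)**2 = ((q - 4) - 3)**2 = ((-4 + q) - 3)**2 = (-7 + q)**2)
1/X(j) = 1/((-7 - 182)**2) = 1/((-189)**2) = 1/35721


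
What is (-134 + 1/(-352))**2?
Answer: 2224914561/123904 ≈ 17957.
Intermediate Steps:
(-134 + 1/(-352))**2 = (-134 - 1/352)**2 = (-47169/352)**2 = 2224914561/123904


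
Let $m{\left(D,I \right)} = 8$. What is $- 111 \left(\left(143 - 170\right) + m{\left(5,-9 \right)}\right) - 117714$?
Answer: $-115605$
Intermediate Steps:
$- 111 \left(\left(143 - 170\right) + m{\left(5,-9 \right)}\right) - 117714 = - 111 \left(\left(143 - 170\right) + 8\right) - 117714 = - 111 \left(-27 + 8\right) - 117714 = \left(-111\right) \left(-19\right) - 117714 = 2109 - 117714 = -115605$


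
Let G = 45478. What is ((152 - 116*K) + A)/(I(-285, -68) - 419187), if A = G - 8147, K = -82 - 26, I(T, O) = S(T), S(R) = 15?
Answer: -3847/32244 ≈ -0.11931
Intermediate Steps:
I(T, O) = 15
K = -108
A = 37331 (A = 45478 - 8147 = 37331)
((152 - 116*K) + A)/(I(-285, -68) - 419187) = ((152 - 116*(-108)) + 37331)/(15 - 419187) = ((152 + 12528) + 37331)/(-419172) = (12680 + 37331)*(-1/419172) = 50011*(-1/419172) = -3847/32244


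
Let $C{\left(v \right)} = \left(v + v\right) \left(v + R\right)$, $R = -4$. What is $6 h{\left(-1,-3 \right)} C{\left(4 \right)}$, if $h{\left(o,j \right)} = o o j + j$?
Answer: $0$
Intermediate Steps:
$C{\left(v \right)} = 2 v \left(-4 + v\right)$ ($C{\left(v \right)} = \left(v + v\right) \left(v - 4\right) = 2 v \left(-4 + v\right)$)
$h{\left(o,j \right)} = j + j o^{2}$ ($h{\left(o,j \right)} = o^{2} j + j = j o^{2} + j = j + j o^{2}$)
$6 h{\left(-1,-3 \right)} C{\left(4 \right)} = 6 \left(- 3 \left(1 + \left(-1\right)^{2}\right)\right) 2 \cdot 4 \left(-4 + 4\right) = 6 \left(- 3 \left(1 + 1\right)\right) 2 \cdot 4 \cdot 0 = 6 \left(\left(-3\right) 2\right) 0 = 6 \left(-6\right) 0 = \left(-36\right) 0 = 0$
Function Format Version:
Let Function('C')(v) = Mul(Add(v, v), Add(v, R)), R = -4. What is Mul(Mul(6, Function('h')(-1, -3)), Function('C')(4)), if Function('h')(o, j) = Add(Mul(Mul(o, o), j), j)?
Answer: 0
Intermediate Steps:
Function('C')(v) = Mul(2, v, Add(-4, v)) (Function('C')(v) = Mul(Add(v, v), Add(v, -4)) = Mul(Mul(2, v), Add(-4, v)) = Mul(2, v, Add(-4, v)))
Function('h')(o, j) = Add(j, Mul(j, Pow(o, 2))) (Function('h')(o, j) = Add(Mul(Pow(o, 2), j), j) = Add(Mul(j, Pow(o, 2)), j) = Add(j, Mul(j, Pow(o, 2))))
Mul(Mul(6, Function('h')(-1, -3)), Function('C')(4)) = Mul(Mul(6, Mul(-3, Add(1, Pow(-1, 2)))), Mul(2, 4, Add(-4, 4))) = Mul(Mul(6, Mul(-3, Add(1, 1))), Mul(2, 4, 0)) = Mul(Mul(6, Mul(-3, 2)), 0) = Mul(Mul(6, -6), 0) = Mul(-36, 0) = 0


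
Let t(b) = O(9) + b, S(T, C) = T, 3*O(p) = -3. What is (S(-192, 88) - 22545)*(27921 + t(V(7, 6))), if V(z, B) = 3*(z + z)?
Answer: -635771994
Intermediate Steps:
V(z, B) = 6*z (V(z, B) = 3*(2*z) = 6*z)
O(p) = -1 (O(p) = (1/3)*(-3) = -1)
t(b) = -1 + b
(S(-192, 88) - 22545)*(27921 + t(V(7, 6))) = (-192 - 22545)*(27921 + (-1 + 6*7)) = -22737*(27921 + (-1 + 42)) = -22737*(27921 + 41) = -22737*27962 = -635771994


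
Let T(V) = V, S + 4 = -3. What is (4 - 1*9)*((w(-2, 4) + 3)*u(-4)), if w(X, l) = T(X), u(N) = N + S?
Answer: 55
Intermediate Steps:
S = -7 (S = -4 - 3 = -7)
u(N) = -7 + N (u(N) = N - 7 = -7 + N)
w(X, l) = X
(4 - 1*9)*((w(-2, 4) + 3)*u(-4)) = (4 - 1*9)*((-2 + 3)*(-7 - 4)) = (4 - 9)*(1*(-11)) = -5*(-11) = 55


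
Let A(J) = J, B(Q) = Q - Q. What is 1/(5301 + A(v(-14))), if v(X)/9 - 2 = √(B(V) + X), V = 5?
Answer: 197/1047885 - I*√14/3143655 ≈ 0.000188 - 1.1902e-6*I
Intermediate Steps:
B(Q) = 0
v(X) = 18 + 9*√X (v(X) = 18 + 9*√(0 + X) = 18 + 9*√X)
1/(5301 + A(v(-14))) = 1/(5301 + (18 + 9*√(-14))) = 1/(5301 + (18 + 9*(I*√14))) = 1/(5301 + (18 + 9*I*√14)) = 1/(5319 + 9*I*√14)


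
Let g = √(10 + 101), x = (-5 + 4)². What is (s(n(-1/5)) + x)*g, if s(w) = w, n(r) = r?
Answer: 4*√111/5 ≈ 8.4285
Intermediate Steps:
x = 1 (x = (-1)² = 1)
g = √111 ≈ 10.536
(s(n(-1/5)) + x)*g = (-1/5 + 1)*√111 = (-1*⅕ + 1)*√111 = (-⅕ + 1)*√111 = 4*√111/5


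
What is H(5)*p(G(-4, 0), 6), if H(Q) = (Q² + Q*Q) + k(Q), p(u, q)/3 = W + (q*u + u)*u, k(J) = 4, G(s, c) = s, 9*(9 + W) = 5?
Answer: 16776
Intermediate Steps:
W = -76/9 (W = -9 + (⅑)*5 = -9 + 5/9 = -76/9 ≈ -8.4444)
p(u, q) = -76/3 + 3*u*(u + q*u) (p(u, q) = 3*(-76/9 + (q*u + u)*u) = 3*(-76/9 + (u + q*u)*u) = 3*(-76/9 + u*(u + q*u)) = -76/3 + 3*u*(u + q*u))
H(Q) = 4 + 2*Q² (H(Q) = (Q² + Q*Q) + 4 = (Q² + Q²) + 4 = 2*Q² + 4 = 4 + 2*Q²)
H(5)*p(G(-4, 0), 6) = (4 + 2*5²)*(-76/3 + 3*(-4)² + 3*6*(-4)²) = (4 + 2*25)*(-76/3 + 3*16 + 3*6*16) = (4 + 50)*(-76/3 + 48 + 288) = 54*(932/3) = 16776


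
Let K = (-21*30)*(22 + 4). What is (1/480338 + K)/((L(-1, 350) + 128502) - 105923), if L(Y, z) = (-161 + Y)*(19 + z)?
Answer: 7867936439/17868093262 ≈ 0.44033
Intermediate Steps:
K = -16380 (K = -630*26 = -16380)
(1/480338 + K)/((L(-1, 350) + 128502) - 105923) = (1/480338 - 16380)/(((-3059 - 161*350 + 19*(-1) - 1*350) + 128502) - 105923) = (1/480338 - 16380)/(((-3059 - 56350 - 19 - 350) + 128502) - 105923) = -7867936439/(480338*((-59778 + 128502) - 105923)) = -7867936439/(480338*(68724 - 105923)) = -7867936439/480338/(-37199) = -7867936439/480338*(-1/37199) = 7867936439/17868093262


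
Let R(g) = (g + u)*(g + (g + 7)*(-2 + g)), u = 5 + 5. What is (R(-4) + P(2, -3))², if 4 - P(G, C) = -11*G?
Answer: 11236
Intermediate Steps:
P(G, C) = 4 + 11*G (P(G, C) = 4 - (-11)*G = 4 + 11*G)
u = 10
R(g) = (10 + g)*(g + (-2 + g)*(7 + g)) (R(g) = (g + 10)*(g + (g + 7)*(-2 + g)) = (10 + g)*(g + (7 + g)*(-2 + g)) = (10 + g)*(g + (-2 + g)*(7 + g)))
(R(-4) + P(2, -3))² = ((-140 + (-4)³ + 16*(-4)² + 46*(-4)) + (4 + 11*2))² = ((-140 - 64 + 16*16 - 184) + (4 + 22))² = ((-140 - 64 + 256 - 184) + 26)² = (-132 + 26)² = (-106)² = 11236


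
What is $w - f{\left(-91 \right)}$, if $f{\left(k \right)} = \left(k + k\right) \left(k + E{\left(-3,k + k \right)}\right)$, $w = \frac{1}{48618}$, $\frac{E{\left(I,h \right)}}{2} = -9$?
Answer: $- \frac{964483883}{48618} \approx -19838.0$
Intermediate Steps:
$E{\left(I,h \right)} = -18$ ($E{\left(I,h \right)} = 2 \left(-9\right) = -18$)
$w = \frac{1}{48618} \approx 2.0569 \cdot 10^{-5}$
$f{\left(k \right)} = 2 k \left(-18 + k\right)$ ($f{\left(k \right)} = \left(k + k\right) \left(k - 18\right) = 2 k \left(-18 + k\right)$)
$w - f{\left(-91 \right)} = \frac{1}{48618} - 2 \left(-91\right) \left(-18 - 91\right) = \frac{1}{48618} - 2 \left(-91\right) \left(-109\right) = \frac{1}{48618} - 19838 = - \frac{964483883}{48618}$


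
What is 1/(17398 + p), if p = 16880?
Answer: 1/34278 ≈ 2.9173e-5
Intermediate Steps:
1/(17398 + p) = 1/(17398 + 16880) = 1/34278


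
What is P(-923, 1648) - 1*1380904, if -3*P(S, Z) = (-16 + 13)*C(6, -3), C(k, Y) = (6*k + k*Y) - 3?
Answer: -1380889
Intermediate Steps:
C(k, Y) = -3 + 6*k + Y*k (C(k, Y) = (6*k + Y*k) - 3 = -3 + 6*k + Y*k)
P(S, Z) = 15 (P(S, Z) = -(-16 + 13)*(-3 + 6*6 - 3*6)/3 = -(-1)*(-3 + 36 - 18) = -(-1)*15 = -⅓*(-45) = 15)
P(-923, 1648) - 1*1380904 = 15 - 1*1380904 = 15 - 1380904 = -1380889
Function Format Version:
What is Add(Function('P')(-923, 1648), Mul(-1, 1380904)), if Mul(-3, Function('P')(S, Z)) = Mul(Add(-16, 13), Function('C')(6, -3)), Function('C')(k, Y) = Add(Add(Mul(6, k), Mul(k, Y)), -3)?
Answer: -1380889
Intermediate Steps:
Function('C')(k, Y) = Add(-3, Mul(6, k), Mul(Y, k)) (Function('C')(k, Y) = Add(Add(Mul(6, k), Mul(Y, k)), -3) = Add(-3, Mul(6, k), Mul(Y, k)))
Function('P')(S, Z) = 15 (Function('P')(S, Z) = Mul(Rational(-1, 3), Mul(Add(-16, 13), Add(-3, Mul(6, 6), Mul(-3, 6)))) = Mul(Rational(-1, 3), Mul(-3, Add(-3, 36, -18))) = Mul(Rational(-1, 3), Mul(-3, 15)) = Mul(Rational(-1, 3), -45) = 15)
Add(Function('P')(-923, 1648), Mul(-1, 1380904)) = Add(15, Mul(-1, 1380904)) = Add(15, -1380904) = -1380889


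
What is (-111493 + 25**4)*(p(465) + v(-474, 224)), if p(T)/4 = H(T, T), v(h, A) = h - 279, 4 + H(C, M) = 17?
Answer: -195671532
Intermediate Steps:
H(C, M) = 13 (H(C, M) = -4 + 17 = 13)
v(h, A) = -279 + h
p(T) = 52 (p(T) = 4*13 = 52)
(-111493 + 25**4)*(p(465) + v(-474, 224)) = (-111493 + 25**4)*(52 + (-279 - 474)) = (-111493 + 390625)*(52 - 753) = 279132*(-701) = -195671532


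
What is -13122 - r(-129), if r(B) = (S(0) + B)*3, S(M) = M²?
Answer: -12735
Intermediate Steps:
r(B) = 3*B (r(B) = (0² + B)*3 = (0 + B)*3 = B*3 = 3*B)
-13122 - r(-129) = -13122 - 3*(-129) = -13122 - 1*(-387) = -13122 + 387 = -12735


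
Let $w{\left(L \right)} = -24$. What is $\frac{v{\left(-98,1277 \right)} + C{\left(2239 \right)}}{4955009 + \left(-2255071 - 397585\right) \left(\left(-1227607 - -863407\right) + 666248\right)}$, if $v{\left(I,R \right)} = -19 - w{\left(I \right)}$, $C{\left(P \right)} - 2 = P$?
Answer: $- \frac{2246}{801224484479} \approx -2.8032 \cdot 10^{-9}$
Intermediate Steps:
$C{\left(P \right)} = 2 + P$
$v{\left(I,R \right)} = 5$ ($v{\left(I,R \right)} = -19 - -24 = -19 + 24 = 5$)
$\frac{v{\left(-98,1277 \right)} + C{\left(2239 \right)}}{4955009 + \left(-2255071 - 397585\right) \left(\left(-1227607 - -863407\right) + 666248\right)} = \frac{5 + \left(2 + 2239\right)}{4955009 + \left(-2255071 - 397585\right) \left(\left(-1227607 - -863407\right) + 666248\right)} = \frac{5 + 2241}{4955009 - 2652656 \left(\left(-1227607 + 863407\right) + 666248\right)} = \frac{2246}{4955009 - 2652656 \left(-364200 + 666248\right)} = \frac{2246}{4955009 - 801229439488} = \frac{2246}{-801224484479} = 2246 \left(- \frac{1}{801224484479}\right) = - \frac{2246}{801224484479}$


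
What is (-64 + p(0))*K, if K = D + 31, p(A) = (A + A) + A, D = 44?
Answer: -4800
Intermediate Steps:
p(A) = 3*A (p(A) = 2*A + A = 3*A)
K = 75 (K = 44 + 31 = 75)
(-64 + p(0))*K = (-64 + 3*0)*75 = (-64 + 0)*75 = -64*75 = -4800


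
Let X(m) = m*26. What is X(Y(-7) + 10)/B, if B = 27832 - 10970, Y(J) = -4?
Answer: 78/8431 ≈ 0.0092516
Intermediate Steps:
X(m) = 26*m
B = 16862
X(Y(-7) + 10)/B = (26*(-4 + 10))/16862 = (26*6)*(1/16862) = 156*(1/16862) = 78/8431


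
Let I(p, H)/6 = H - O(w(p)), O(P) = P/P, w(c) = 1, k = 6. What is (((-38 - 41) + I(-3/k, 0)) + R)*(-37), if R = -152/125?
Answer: 398749/125 ≈ 3190.0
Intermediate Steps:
O(P) = 1
R = -152/125 (R = -152*1/125 = -152/125 ≈ -1.2160)
I(p, H) = -6 + 6*H (I(p, H) = 6*(H - 1*1) = 6*(H - 1) = 6*(-1 + H) = -6 + 6*H)
(((-38 - 41) + I(-3/k, 0)) + R)*(-37) = (((-38 - 41) + (-6 + 6*0)) - 152/125)*(-37) = ((-79 + (-6 + 0)) - 152/125)*(-37) = ((-79 - 6) - 152/125)*(-37) = (-85 - 152/125)*(-37) = -10777/125*(-37) = 398749/125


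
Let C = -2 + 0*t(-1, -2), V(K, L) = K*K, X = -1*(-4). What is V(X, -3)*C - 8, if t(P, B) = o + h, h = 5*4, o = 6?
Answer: -40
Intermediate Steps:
h = 20
X = 4
t(P, B) = 26 (t(P, B) = 6 + 20 = 26)
V(K, L) = K**2
C = -2 (C = -2 + 0*26 = -2 + 0 = -2)
V(X, -3)*C - 8 = 4**2*(-2) - 8 = 16*(-2) - 8 = -32 - 8 = -40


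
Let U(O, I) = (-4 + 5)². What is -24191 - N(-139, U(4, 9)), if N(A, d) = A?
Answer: -24052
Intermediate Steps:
U(O, I) = 1 (U(O, I) = 1² = 1)
-24191 - N(-139, U(4, 9)) = -24191 - 1*(-139) = -24191 + 139 = -24052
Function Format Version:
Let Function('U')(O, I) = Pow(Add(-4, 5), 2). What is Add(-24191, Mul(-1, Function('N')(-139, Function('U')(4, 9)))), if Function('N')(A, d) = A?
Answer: -24052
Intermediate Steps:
Function('U')(O, I) = 1 (Function('U')(O, I) = Pow(1, 2) = 1)
Add(-24191, Mul(-1, Function('N')(-139, Function('U')(4, 9)))) = Add(-24191, Mul(-1, -139)) = Add(-24191, 139) = -24052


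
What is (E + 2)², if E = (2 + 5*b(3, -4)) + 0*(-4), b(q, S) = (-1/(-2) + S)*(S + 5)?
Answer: 729/4 ≈ 182.25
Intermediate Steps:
b(q, S) = (½ + S)*(5 + S) (b(q, S) = (-1*(-½) + S)*(5 + S) = (½ + S)*(5 + S))
E = -31/2 (E = (2 + 5*(5/2 + (-4)² + (11/2)*(-4))) + 0*(-4) = (2 + 5*(5/2 + 16 - 22)) + 0 = (2 + 5*(-7/2)) + 0 = (2 - 35/2) + 0 = -31/2 + 0 = -31/2 ≈ -15.500)
(E + 2)² = (-31/2 + 2)² = (-27/2)² = 729/4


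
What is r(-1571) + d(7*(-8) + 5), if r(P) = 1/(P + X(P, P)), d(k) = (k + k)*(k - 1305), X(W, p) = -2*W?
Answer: 217288153/1571 ≈ 1.3831e+5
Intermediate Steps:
d(k) = 2*k*(-1305 + k) (d(k) = (2*k)*(-1305 + k) = 2*k*(-1305 + k))
r(P) = -1/P (r(P) = 1/(P - 2*P) = 1/(-P) = -1/P)
r(-1571) + d(7*(-8) + 5) = -1/(-1571) + 2*(7*(-8) + 5)*(-1305 + (7*(-8) + 5)) = -1*(-1/1571) + 2*(-56 + 5)*(-1305 + (-56 + 5)) = 1/1571 + 2*(-51)*(-1305 - 51) = 1/1571 + 2*(-51)*(-1356) = 1/1571 + 138312 = 217288153/1571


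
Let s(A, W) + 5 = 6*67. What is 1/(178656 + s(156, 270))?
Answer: 1/179053 ≈ 5.5849e-6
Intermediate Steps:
s(A, W) = 397 (s(A, W) = -5 + 6*67 = -5 + 402 = 397)
1/(178656 + s(156, 270)) = 1/(178656 + 397) = 1/179053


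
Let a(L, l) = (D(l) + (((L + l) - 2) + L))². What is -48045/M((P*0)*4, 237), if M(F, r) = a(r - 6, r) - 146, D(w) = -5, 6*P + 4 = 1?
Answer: -48045/478718 ≈ -0.10036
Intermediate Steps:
P = -½ (P = -⅔ + (⅙)*1 = -⅔ + ⅙ = -½ ≈ -0.50000)
a(L, l) = (-7 + l + 2*L)² (a(L, l) = (-5 + (((L + l) - 2) + L))² = (-5 + ((-2 + L + l) + L))² = (-5 + (-2 + l + 2*L))² = (-7 + l + 2*L)²)
M(F, r) = -146 + (-19 + 3*r)² (M(F, r) = (-7 + r + 2*(r - 6))² - 146 = (-7 + r + 2*(-6 + r))² - 146 = (-7 + r + (-12 + 2*r))² - 146 = (-19 + 3*r)² - 146 = -146 + (-19 + 3*r)²)
-48045/M((P*0)*4, 237) = -48045/(-146 + (-19 + 3*237)²) = -48045/(-146 + (-19 + 711)²) = -48045/(-146 + 692²) = -48045/(-146 + 478864) = -48045/478718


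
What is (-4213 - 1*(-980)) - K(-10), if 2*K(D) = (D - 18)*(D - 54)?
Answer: -4129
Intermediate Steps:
K(D) = (-54 + D)*(-18 + D)/2 (K(D) = ((D - 18)*(D - 54))/2 = ((-18 + D)*(-54 + D))/2 = ((-54 + D)*(-18 + D))/2 = (-54 + D)*(-18 + D)/2)
(-4213 - 1*(-980)) - K(-10) = (-4213 - 1*(-980)) - (486 + (1/2)*(-10)**2 - 36*(-10)) = (-4213 + 980) - (486 + (1/2)*100 + 360) = -3233 - (486 + 50 + 360) = -3233 - 1*896 = -3233 - 896 = -4129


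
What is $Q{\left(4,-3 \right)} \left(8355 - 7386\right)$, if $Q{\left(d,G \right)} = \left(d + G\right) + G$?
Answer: $-1938$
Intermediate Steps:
$Q{\left(d,G \right)} = d + 2 G$ ($Q{\left(d,G \right)} = \left(G + d\right) + G = d + 2 G$)
$Q{\left(4,-3 \right)} \left(8355 - 7386\right) = \left(4 + 2 \left(-3\right)\right) \left(8355 - 7386\right) = \left(4 - 6\right) \left(8355 - 7386\right) = \left(-2\right) 969 = -1938$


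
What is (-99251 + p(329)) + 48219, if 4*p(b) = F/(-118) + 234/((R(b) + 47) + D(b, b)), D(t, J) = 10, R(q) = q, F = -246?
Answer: -1162187447/22774 ≈ -51031.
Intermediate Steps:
p(b) = 123/236 + 117/(2*(57 + b)) (p(b) = (-246/(-118) + 234/((b + 47) + 10))/4 = (-246*(-1/118) + 234/((47 + b) + 10))/4 = (123/59 + 234/(57 + b))/4 = 123/236 + 117/(2*(57 + b)))
(-99251 + p(329)) + 48219 = (-99251 + 3*(6939 + 41*329)/(236*(57 + 329))) + 48219 = (-99251 + (3/236)*(6939 + 13489)/386) + 48219 = (-99251 + (3/236)*(1/386)*20428) + 48219 = (-99251 + 15321/22774) + 48219 = -2260326953/22774 + 48219 = -1162187447/22774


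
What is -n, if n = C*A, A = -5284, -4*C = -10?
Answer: 13210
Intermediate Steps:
C = 5/2 (C = -¼*(-10) = 5/2 ≈ 2.5000)
n = -13210 (n = (5/2)*(-5284) = -13210)
-n = -1*(-13210) = 13210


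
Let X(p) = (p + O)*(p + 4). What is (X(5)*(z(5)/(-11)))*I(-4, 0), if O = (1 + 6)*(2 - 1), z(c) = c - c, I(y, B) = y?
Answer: 0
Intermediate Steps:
z(c) = 0
O = 7 (O = 7*1 = 7)
X(p) = (4 + p)*(7 + p) (X(p) = (p + 7)*(p + 4) = (7 + p)*(4 + p) = (4 + p)*(7 + p))
(X(5)*(z(5)/(-11)))*I(-4, 0) = ((28 + 5² + 11*5)*(0/(-11)))*(-4) = ((28 + 25 + 55)*(0*(-1/11)))*(-4) = (108*0)*(-4) = 0*(-4) = 0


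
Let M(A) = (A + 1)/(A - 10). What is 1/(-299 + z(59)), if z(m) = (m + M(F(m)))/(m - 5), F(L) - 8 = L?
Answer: -3078/916891 ≈ -0.0033570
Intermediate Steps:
F(L) = 8 + L
M(A) = (1 + A)/(-10 + A)
z(m) = (m + (9 + m)/(-2 + m))/(-5 + m) (z(m) = (m + (1 + (8 + m))/(-10 + (8 + m)))/(m - 5) = (m + (9 + m)/(-2 + m))/(-5 + m))
1/(-299 + z(59)) = 1/(-299 + (9 + 59 + 59*(-2 + 59))/((-5 + 59)*(-2 + 59))) = 1/(-299 + (9 + 59 + 59*57)/(54*57)) = 1/(-299 + (1/54)*(1/57)*(9 + 59 + 3363)) = 1/(-299 + (1/54)*(1/57)*3431) = 1/(-299 + 3431/3078) = 1/(-916891/3078) = -3078/916891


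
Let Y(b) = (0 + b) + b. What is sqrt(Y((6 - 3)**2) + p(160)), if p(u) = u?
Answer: sqrt(178) ≈ 13.342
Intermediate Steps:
Y(b) = 2*b (Y(b) = b + b = 2*b)
sqrt(Y((6 - 3)**2) + p(160)) = sqrt(2*(6 - 3)**2 + 160) = sqrt(2*3**2 + 160) = sqrt(2*9 + 160) = sqrt(18 + 160) = sqrt(178)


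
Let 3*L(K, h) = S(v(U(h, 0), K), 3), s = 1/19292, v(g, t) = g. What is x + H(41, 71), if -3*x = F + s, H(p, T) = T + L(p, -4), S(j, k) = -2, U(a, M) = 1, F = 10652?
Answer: -67142591/19292 ≈ -3480.3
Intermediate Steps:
s = 1/19292 ≈ 5.1835e-5
L(K, h) = -⅔ (L(K, h) = (⅓)*(-2) = -⅔)
H(p, T) = -⅔ + T (H(p, T) = T - ⅔ = -⅔ + T)
x = -205498385/57876 (x = -(10652 + 1/19292)/3 = -⅓*205498385/19292 = -205498385/57876 ≈ -3550.7)
x + H(41, 71) = -205498385/57876 + (-⅔ + 71) = -205498385/57876 + 211/3 = -67142591/19292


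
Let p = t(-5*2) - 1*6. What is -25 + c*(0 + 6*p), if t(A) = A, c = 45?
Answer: -4345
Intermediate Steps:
p = -16 (p = -5*2 - 1*6 = -10 - 6 = -16)
-25 + c*(0 + 6*p) = -25 + 45*(0 + 6*(-16)) = -25 + 45*(0 - 96) = -25 + 45*(-96) = -25 - 4320 = -4345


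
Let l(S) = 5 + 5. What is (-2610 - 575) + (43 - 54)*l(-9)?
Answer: -3295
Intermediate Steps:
l(S) = 10
(-2610 - 575) + (43 - 54)*l(-9) = (-2610 - 575) + (43 - 54)*10 = -3185 - 11*10 = -3185 - 110 = -3295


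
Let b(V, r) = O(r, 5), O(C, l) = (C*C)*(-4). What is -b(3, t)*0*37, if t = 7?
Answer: 0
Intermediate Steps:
O(C, l) = -4*C**2 (O(C, l) = C**2*(-4) = -4*C**2)
b(V, r) = -4*r**2
-b(3, t)*0*37 = --4*7**2*0*37 = --4*49*0*37 = -(-196*0)*37 = -0*37 = -1*0 = 0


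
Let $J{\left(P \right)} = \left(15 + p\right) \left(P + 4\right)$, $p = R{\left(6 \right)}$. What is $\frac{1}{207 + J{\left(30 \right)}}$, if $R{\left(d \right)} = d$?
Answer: $\frac{1}{921} \approx 0.0010858$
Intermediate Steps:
$p = 6$
$J{\left(P \right)} = 84 + 21 P$ ($J{\left(P \right)} = \left(15 + 6\right) \left(P + 4\right) = 21 \left(4 + P\right) = 84 + 21 P$)
$\frac{1}{207 + J{\left(30 \right)}} = \frac{1}{207 + \left(84 + 21 \cdot 30\right)} = \frac{1}{207 + \left(84 + 630\right)} = \frac{1}{207 + 714} = \frac{1}{921}$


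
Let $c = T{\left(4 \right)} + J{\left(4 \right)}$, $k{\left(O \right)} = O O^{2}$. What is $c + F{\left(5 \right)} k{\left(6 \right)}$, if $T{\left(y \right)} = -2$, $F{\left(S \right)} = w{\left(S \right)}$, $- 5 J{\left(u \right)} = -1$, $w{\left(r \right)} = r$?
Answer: $\frac{5391}{5} \approx 1078.2$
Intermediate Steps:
$J{\left(u \right)} = \frac{1}{5}$ ($J{\left(u \right)} = \left(- \frac{1}{5}\right) \left(-1\right) = \frac{1}{5}$)
$F{\left(S \right)} = S$
$k{\left(O \right)} = O^{3}$
$c = - \frac{9}{5}$ ($c = -2 + \frac{1}{5} = - \frac{9}{5} \approx -1.8$)
$c + F{\left(5 \right)} k{\left(6 \right)} = - \frac{9}{5} + 5 \cdot 6^{3} = - \frac{9}{5} + 5 \cdot 216 = - \frac{9}{5} + 1080 = \frac{5391}{5}$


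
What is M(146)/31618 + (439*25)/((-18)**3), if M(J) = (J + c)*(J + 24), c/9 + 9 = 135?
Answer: 461017825/92198088 ≈ 5.0003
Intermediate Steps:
c = 1134 (c = -81 + 9*135 = -81 + 1215 = 1134)
M(J) = (24 + J)*(1134 + J) (M(J) = (J + 1134)*(J + 24) = (1134 + J)*(24 + J) = (24 + J)*(1134 + J))
M(146)/31618 + (439*25)/((-18)**3) = (27216 + 146**2 + 1158*146)/31618 + (439*25)/((-18)**3) = (27216 + 21316 + 169068)*(1/31618) + 10975/(-5832) = 217600*(1/31618) + 10975*(-1/5832) = 108800/15809 - 10975/5832 = 461017825/92198088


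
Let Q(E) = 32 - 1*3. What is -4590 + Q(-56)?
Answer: -4561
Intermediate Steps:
Q(E) = 29 (Q(E) = 32 - 3 = 29)
-4590 + Q(-56) = -4590 + 29 = -4561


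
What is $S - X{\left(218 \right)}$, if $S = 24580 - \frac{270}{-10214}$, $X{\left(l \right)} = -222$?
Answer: $\frac{126663949}{5107} \approx 24802.0$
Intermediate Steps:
$S = \frac{125530195}{5107}$ ($S = 24580 - 270 \left(- \frac{1}{10214}\right) = 24580 - - \frac{135}{5107} = 24580 + \frac{135}{5107} = \frac{125530195}{5107} \approx 24580.0$)
$S - X{\left(218 \right)} = \frac{125530195}{5107} - -222 = \frac{125530195}{5107} + 222 = \frac{126663949}{5107}$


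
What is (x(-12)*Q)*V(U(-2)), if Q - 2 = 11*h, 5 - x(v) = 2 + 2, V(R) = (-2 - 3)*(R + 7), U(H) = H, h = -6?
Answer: 1600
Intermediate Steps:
V(R) = -35 - 5*R (V(R) = -5*(7 + R) = -35 - 5*R)
x(v) = 1 (x(v) = 5 - (2 + 2) = 5 - 1*4 = 5 - 4 = 1)
Q = -64 (Q = 2 + 11*(-6) = 2 - 66 = -64)
(x(-12)*Q)*V(U(-2)) = (1*(-64))*(-35 - 5*(-2)) = -64*(-35 + 10) = -64*(-25) = 1600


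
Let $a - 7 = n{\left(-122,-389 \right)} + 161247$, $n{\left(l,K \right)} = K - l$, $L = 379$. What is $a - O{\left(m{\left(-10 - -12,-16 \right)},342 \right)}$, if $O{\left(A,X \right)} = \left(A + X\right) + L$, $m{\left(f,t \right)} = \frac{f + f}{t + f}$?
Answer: $\frac{1121864}{7} \approx 1.6027 \cdot 10^{5}$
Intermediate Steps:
$m{\left(f,t \right)} = \frac{2 f}{f + t}$
$O{\left(A,X \right)} = 379 + A + X$ ($O{\left(A,X \right)} = \left(A + X\right) + 379 = 379 + A + X$)
$a = 160987$ ($a = 7 + \left(\left(-389 - -122\right) + 161247\right) = 7 + \left(\left(-389 + 122\right) + 161247\right) = 7 + \left(-267 + 161247\right) = 7 + 160980 = 160987$)
$a - O{\left(m{\left(-10 - -12,-16 \right)},342 \right)} = 160987 - \left(379 + \frac{2 \left(-10 - -12\right)}{\left(-10 - -12\right) - 16} + 342\right) = 160987 - \left(379 + \frac{2 \left(-10 + 12\right)}{\left(-10 + 12\right) - 16} + 342\right) = 160987 - \left(379 + 2 \cdot 2 \frac{1}{2 - 16} + 342\right) = 160987 - \left(379 + 2 \cdot 2 \frac{1}{-14} + 342\right) = 160987 - \left(379 + 2 \cdot 2 \left(- \frac{1}{14}\right) + 342\right) = 160987 - \left(379 - \frac{2}{7} + 342\right) = 160987 - \frac{5045}{7} = \frac{1121864}{7}$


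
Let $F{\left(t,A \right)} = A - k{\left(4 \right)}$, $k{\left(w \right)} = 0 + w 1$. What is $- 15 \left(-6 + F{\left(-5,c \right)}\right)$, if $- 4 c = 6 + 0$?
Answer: $\frac{345}{2} \approx 172.5$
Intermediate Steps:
$c = - \frac{3}{2}$ ($c = - \frac{6 + 0}{4} = \left(- \frac{1}{4}\right) 6 = - \frac{3}{2} \approx -1.5$)
$k{\left(w \right)} = w$ ($k{\left(w \right)} = 0 + w = w$)
$F{\left(t,A \right)} = -4 + A$ ($F{\left(t,A \right)} = A - 4 = -4 + A$)
$- 15 \left(-6 + F{\left(-5,c \right)}\right) = - 15 \left(-6 - \frac{11}{2}\right) = \left(-15\right) \left(- \frac{23}{2}\right) = \frac{345}{2}$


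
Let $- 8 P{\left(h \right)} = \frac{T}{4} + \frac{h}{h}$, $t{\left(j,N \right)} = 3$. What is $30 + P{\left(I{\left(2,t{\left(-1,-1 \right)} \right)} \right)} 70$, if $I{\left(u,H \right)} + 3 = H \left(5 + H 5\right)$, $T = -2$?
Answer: $\frac{205}{8} \approx 25.625$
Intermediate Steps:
$I{\left(u,H \right)} = -3 + H \left(5 + 5 H\right)$ ($I{\left(u,H \right)} = -3 + H \left(5 + H 5\right) = -3 + H \left(5 + 5 H\right)$)
$P{\left(h \right)} = - \frac{1}{16}$ ($P{\left(h \right)} = - \frac{- \frac{2}{4} + \frac{h}{h}}{8} = - \frac{\left(-2\right) \frac{1}{4} + 1}{8} = - \frac{- \frac{1}{2} + 1}{8} = \left(- \frac{1}{8}\right) \frac{1}{2} = - \frac{1}{16}$)
$30 + P{\left(I{\left(2,t{\left(-1,-1 \right)} \right)} \right)} 70 = 30 - \frac{35}{8} = \frac{205}{8}$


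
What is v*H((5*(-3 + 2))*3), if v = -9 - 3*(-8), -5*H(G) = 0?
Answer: 0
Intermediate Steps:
H(G) = 0 (H(G) = -⅕*0 = 0)
v = 15 (v = -9 + 24 = 15)
v*H((5*(-3 + 2))*3) = 15*0 = 0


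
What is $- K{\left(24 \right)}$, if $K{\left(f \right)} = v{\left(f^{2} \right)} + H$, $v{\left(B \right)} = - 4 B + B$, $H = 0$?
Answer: $1728$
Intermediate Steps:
$v{\left(B \right)} = - 3 B$
$K{\left(f \right)} = - 3 f^{2}$ ($K{\left(f \right)} = - 3 f^{2} + 0 = - 3 f^{2}$)
$- K{\left(24 \right)} = - \left(-3\right) 24^{2} = - \left(-3\right) 576 = \left(-1\right) \left(-1728\right) = 1728$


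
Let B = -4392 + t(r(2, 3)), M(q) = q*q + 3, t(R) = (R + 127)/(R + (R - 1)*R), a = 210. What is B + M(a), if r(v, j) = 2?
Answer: 158973/4 ≈ 39743.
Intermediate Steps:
t(R) = (127 + R)/(R + R*(-1 + R)) (t(R) = (127 + R)/(R + (-1 + R)*R) = (127 + R)/(R + R*(-1 + R)))
M(q) = 3 + q² (M(q) = q² + 3 = 3 + q²)
B = -17439/4 (B = -4392 + (127 + 2)/2² = -4392 + (¼)*129 = -4392 + 129/4 = -17439/4 ≈ -4359.8)
B + M(a) = -17439/4 + (3 + 210²) = -17439/4 + (3 + 44100) = -17439/4 + 44103 = 158973/4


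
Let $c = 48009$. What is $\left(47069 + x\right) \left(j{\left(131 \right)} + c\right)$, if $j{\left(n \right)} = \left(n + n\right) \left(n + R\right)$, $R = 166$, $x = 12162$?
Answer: $7452622113$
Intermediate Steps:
$j{\left(n \right)} = 2 n \left(166 + n\right)$ ($j{\left(n \right)} = \left(n + n\right) \left(n + 166\right) = 2 n \left(166 + n\right)$)
$\left(47069 + x\right) \left(j{\left(131 \right)} + c\right) = \left(47069 + 12162\right) \left(2 \cdot 131 \left(166 + 131\right) + 48009\right) = 59231 \left(2 \cdot 131 \cdot 297 + 48009\right) = 59231 \left(77814 + 48009\right) = 59231 \cdot 125823 = 7452622113$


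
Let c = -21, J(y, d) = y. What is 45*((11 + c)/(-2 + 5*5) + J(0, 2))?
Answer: -450/23 ≈ -19.565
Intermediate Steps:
45*((11 + c)/(-2 + 5*5) + J(0, 2)) = 45*((11 - 21)/(-2 + 5*5) + 0) = 45*(-10/(-2 + 25) + 0) = 45*(-10/23 + 0) = 45*(-10/23) = -450/23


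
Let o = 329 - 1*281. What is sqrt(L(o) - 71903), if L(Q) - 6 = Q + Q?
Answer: I*sqrt(71801) ≈ 267.96*I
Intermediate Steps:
o = 48 (o = 329 - 281 = 48)
L(Q) = 6 + 2*Q (L(Q) = 6 + (Q + Q) = 6 + 2*Q)
sqrt(L(o) - 71903) = sqrt((6 + 2*48) - 71903) = sqrt((6 + 96) - 71903) = sqrt(102 - 71903) = sqrt(-71801) = I*sqrt(71801)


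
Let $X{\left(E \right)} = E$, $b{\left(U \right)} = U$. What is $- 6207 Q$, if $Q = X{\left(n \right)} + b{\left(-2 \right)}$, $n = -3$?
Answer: $31035$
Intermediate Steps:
$Q = -5$ ($Q = -3 - 2 = -5$)
$- 6207 Q = \left(-6207\right) \left(-5\right) = 31035$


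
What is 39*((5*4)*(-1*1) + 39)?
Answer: 741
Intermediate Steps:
39*((5*4)*(-1*1) + 39) = 39*(20*(-1) + 39) = 39*(-20 + 39) = 39*19 = 741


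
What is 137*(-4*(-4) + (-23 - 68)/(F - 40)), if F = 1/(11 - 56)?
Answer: 4508807/1801 ≈ 2503.5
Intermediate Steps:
F = -1/45 (F = 1/(-45) = -1/45 ≈ -0.022222)
137*(-4*(-4) + (-23 - 68)/(F - 40)) = 137*(-4*(-4) + (-23 - 68)/(-1/45 - 40)) = 137*(16 - 91/(-1801/45)) = 137*(16 - 91*(-45/1801)) = 137*(16 + 4095/1801) = 137*(32911/1801) = 4508807/1801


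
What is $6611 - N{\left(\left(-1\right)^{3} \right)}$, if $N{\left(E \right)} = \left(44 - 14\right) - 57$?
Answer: $6638$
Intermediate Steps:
$N{\left(E \right)} = -27$ ($N{\left(E \right)} = 30 - 57 = -27$)
$6611 - N{\left(\left(-1\right)^{3} \right)} = 6611 - -27 = 6611 + 27 = 6638$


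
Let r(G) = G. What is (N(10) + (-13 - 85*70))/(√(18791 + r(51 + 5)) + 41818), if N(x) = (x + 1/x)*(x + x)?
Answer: -240913498/1748726277 + 5761*√18847/1748726277 ≈ -0.13731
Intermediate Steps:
N(x) = 2*x*(x + 1/x) (N(x) = (x + 1/x)*(2*x) = 2*x*(x + 1/x))
(N(10) + (-13 - 85*70))/(√(18791 + r(51 + 5)) + 41818) = ((2 + 2*10²) + (-13 - 85*70))/(√(18791 + (51 + 5)) + 41818) = ((2 + 2*100) + (-13 - 5950))/(√(18791 + 56) + 41818) = ((2 + 200) - 5963)/(√18847 + 41818) = (202 - 5963)/(41818 + √18847) = -5761/(41818 + √18847)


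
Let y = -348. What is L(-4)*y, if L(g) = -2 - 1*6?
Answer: 2784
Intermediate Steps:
L(g) = -8 (L(g) = -2 - 6 = -8)
L(-4)*y = -8*(-348) = 2784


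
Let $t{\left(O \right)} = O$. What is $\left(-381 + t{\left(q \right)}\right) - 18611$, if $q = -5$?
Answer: $-18997$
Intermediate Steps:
$\left(-381 + t{\left(q \right)}\right) - 18611 = \left(-381 - 5\right) - 18611 = -386 - 18611 = -18997$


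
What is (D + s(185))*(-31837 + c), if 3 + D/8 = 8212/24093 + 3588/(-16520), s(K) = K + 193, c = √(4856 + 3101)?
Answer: -562287280752782/49752045 + 17661440486*√7957/49752045 ≈ -1.1270e+7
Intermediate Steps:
c = √7957 ≈ 89.202
s(K) = 193 + K
D = -1144832524/49752045 (D = -24 + 8*(8212/24093 + 3588/(-16520)) = -24 + 8*(8212*(1/24093) + 3588*(-1/16520)) = -24 + 8*(8212/24093 - 897/4130) = -24 + 8*(12304139/99504090) = -24 + 49216556/49752045 = -1144832524/49752045 ≈ -23.011)
(D + s(185))*(-31837 + c) = (-1144832524/49752045 + (193 + 185))*(-31837 + √7957) = (-1144832524/49752045 + 378)*(-31837 + √7957) = 17661440486*(-31837 + √7957)/49752045 = -562287280752782/49752045 + 17661440486*√7957/49752045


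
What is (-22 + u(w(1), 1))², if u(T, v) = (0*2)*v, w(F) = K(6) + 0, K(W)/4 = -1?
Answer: 484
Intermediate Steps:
K(W) = -4 (K(W) = 4*(-1) = -4)
w(F) = -4 (w(F) = -4 + 0 = -4)
u(T, v) = 0 (u(T, v) = 0*v = 0)
(-22 + u(w(1), 1))² = (-22 + 0)² = (-22)² = 484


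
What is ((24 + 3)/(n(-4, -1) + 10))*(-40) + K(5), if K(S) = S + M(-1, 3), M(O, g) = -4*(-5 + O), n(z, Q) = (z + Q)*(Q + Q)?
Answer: -25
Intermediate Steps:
n(z, Q) = 2*Q*(Q + z) (n(z, Q) = (Q + z)*(2*Q) = 2*Q*(Q + z))
M(O, g) = 20 - 4*O
K(S) = 24 + S (K(S) = S + (20 - 4*(-1)) = S + (20 + 4) = S + 24 = 24 + S)
((24 + 3)/(n(-4, -1) + 10))*(-40) + K(5) = ((24 + 3)/(2*(-1)*(-1 - 4) + 10))*(-40) + (24 + 5) = (27/(2*(-1)*(-5) + 10))*(-40) + 29 = (27/(10 + 10))*(-40) + 29 = (27/20)*(-40) + 29 = -54 + 29 = -25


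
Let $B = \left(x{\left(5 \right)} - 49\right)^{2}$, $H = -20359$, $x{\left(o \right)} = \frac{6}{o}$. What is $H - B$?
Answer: $- \frac{566096}{25} \approx -22644.0$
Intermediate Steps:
$B = \frac{57121}{25}$ ($B = \left(\frac{6}{5} - 49\right)^{2} = \left(- \frac{239}{5}\right)^{2} = \frac{57121}{25} \approx 2284.8$)
$H - B = -20359 - \frac{57121}{25} = - \frac{566096}{25}$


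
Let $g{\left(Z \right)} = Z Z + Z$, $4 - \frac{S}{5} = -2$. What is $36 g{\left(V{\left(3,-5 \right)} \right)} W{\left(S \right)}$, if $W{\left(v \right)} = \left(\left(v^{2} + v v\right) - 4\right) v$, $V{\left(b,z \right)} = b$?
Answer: $23276160$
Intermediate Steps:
$S = 30$ ($S = 20 - -10 = 20 + 10 = 30$)
$g{\left(Z \right)} = Z + Z^{2}$ ($g{\left(Z \right)} = Z^{2} + Z = Z + Z^{2}$)
$W{\left(v \right)} = v \left(-4 + 2 v^{2}\right)$ ($W{\left(v \right)} = \left(\left(v^{2} + v^{2}\right) - 4\right) v = \left(2 v^{2} - 4\right) v = \left(-4 + 2 v^{2}\right) v = v \left(-4 + 2 v^{2}\right)$)
$36 g{\left(V{\left(3,-5 \right)} \right)} W{\left(S \right)} = 36 \cdot 3 \left(1 + 3\right) 2 \cdot 30 \left(-2 + 30^{2}\right) = 36 \cdot 3 \cdot 4 \cdot 2 \cdot 30 \left(-2 + 900\right) = 36 \cdot 12 \cdot 2 \cdot 30 \cdot 898 = 432 \cdot 53880 = 23276160$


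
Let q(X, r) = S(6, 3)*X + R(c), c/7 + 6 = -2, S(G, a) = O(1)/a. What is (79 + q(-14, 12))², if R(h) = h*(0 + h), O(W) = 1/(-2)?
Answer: 93161104/9 ≈ 1.0351e+7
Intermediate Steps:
O(W) = -½
S(G, a) = -1/(2*a)
c = -56 (c = -42 + 7*(-2) = -42 - 14 = -56)
R(h) = h² (R(h) = h*h = h²)
q(X, r) = 3136 - X/6 (q(X, r) = (-½/3)*X + (-56)² = (-½*⅓)*X + 3136 = -X/6 + 3136 = 3136 - X/6)
(79 + q(-14, 12))² = (79 + (3136 - ⅙*(-14)))² = (79 + (3136 + 7/3))² = (79 + 9415/3)² = (9652/3)² = 93161104/9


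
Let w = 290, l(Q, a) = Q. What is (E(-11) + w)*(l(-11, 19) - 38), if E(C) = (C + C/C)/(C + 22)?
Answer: -155820/11 ≈ -14165.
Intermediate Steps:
E(C) = (1 + C)/(22 + C) (E(C) = (C + 1)/(22 + C) = (1 + C)/(22 + C))
(E(-11) + w)*(l(-11, 19) - 38) = ((1 - 11)/(22 - 11) + 290)*(-11 - 38) = (-10/11 + 290)*(-49) = (3180/11)*(-49) = -155820/11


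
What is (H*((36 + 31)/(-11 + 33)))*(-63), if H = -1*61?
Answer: 257481/22 ≈ 11704.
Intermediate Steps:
H = -61
(H*((36 + 31)/(-11 + 33)))*(-63) = -61*(36 + 31)/(-11 + 33)*(-63) = -4087/22*(-63) = 257481/22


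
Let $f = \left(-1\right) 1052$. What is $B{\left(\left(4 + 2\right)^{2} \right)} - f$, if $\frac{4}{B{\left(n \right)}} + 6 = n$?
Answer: $\frac{15782}{15} \approx 1052.1$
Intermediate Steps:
$B{\left(n \right)} = \frac{4}{-6 + n}$
$f = -1052$
$B{\left(\left(4 + 2\right)^{2} \right)} - f = \frac{4}{-6 + \left(4 + 2\right)^{2}} - -1052 = \frac{4}{-6 + 6^{2}} + 1052 = \frac{4}{-6 + 36} + 1052 = \frac{4}{30} + 1052 = 4 \cdot \frac{1}{30} + 1052 = \frac{2}{15} + 1052 = \frac{15782}{15}$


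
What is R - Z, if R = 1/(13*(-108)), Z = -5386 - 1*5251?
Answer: 14934347/1404 ≈ 10637.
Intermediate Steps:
Z = -10637 (Z = -5386 - 5251 = -10637)
R = -1/1404 (R = 1/(-1404) = -1/1404 ≈ -0.00071225)
R - Z = -1/1404 - 1*(-10637) = -1/1404 + 10637 = 14934347/1404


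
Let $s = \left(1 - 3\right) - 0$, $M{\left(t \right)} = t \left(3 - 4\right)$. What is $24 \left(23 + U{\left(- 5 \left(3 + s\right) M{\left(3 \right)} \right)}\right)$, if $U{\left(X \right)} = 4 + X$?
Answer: $1008$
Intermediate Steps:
$M{\left(t \right)} = - t$ ($M{\left(t \right)} = t \left(-1\right) = - t$)
$s = -2$ ($s = \left(1 - 3\right) + 0 = -2 + 0 = -2$)
$24 \left(23 + U{\left(- 5 \left(3 + s\right) M{\left(3 \right)} \right)}\right) = 24 \left(23 + \left(4 + - 5 \left(3 - 2\right) \left(\left(-1\right) 3\right)\right)\right) = 24 \left(23 + \left(4 + \left(-5\right) 1 \left(-3\right)\right)\right) = 24 \left(23 + \left(4 - -15\right)\right) = 24 \left(23 + \left(4 + 15\right)\right) = 24 \left(23 + 19\right) = 24 \cdot 42 = 1008$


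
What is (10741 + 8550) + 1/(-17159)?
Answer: 331014268/17159 ≈ 19291.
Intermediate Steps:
(10741 + 8550) + 1/(-17159) = 19291 - 1/17159 = 331014268/17159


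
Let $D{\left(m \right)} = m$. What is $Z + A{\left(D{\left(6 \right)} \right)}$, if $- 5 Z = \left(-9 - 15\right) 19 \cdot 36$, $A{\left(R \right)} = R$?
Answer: $\frac{16446}{5} \approx 3289.2$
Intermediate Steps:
$Z = \frac{16416}{5}$ ($Z = - \frac{\left(-9 - 15\right) 19 \cdot 36}{5} = - \frac{\left(-24\right) 19 \cdot 36}{5} = - \frac{\left(-456\right) 36}{5} = \left(- \frac{1}{5}\right) \left(-16416\right) = \frac{16416}{5} \approx 3283.2$)
$Z + A{\left(D{\left(6 \right)} \right)} = \frac{16416}{5} + 6 = \frac{16446}{5}$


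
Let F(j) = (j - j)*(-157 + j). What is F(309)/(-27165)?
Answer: 0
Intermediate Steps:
F(j) = 0 (F(j) = 0*(-157 + j) = 0)
F(309)/(-27165) = 0/(-27165) = 0*(-1/27165) = 0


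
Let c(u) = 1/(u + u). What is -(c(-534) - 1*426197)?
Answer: 455178397/1068 ≈ 4.2620e+5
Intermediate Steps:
c(u) = 1/(2*u)
-(c(-534) - 1*426197) = -((½)/(-534) - 1*426197) = -((½)*(-1/534) - 426197) = -(-1/1068 - 426197) = -1*(-455178397/1068) = 455178397/1068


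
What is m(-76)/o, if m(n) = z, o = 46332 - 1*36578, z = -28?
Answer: -14/4877 ≈ -0.0028706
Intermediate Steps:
o = 9754 (o = 46332 - 36578 = 9754)
m(n) = -28
m(-76)/o = -28/9754 = -28*1/9754 = -14/4877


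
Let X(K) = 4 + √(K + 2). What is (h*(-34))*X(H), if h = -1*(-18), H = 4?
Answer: -2448 - 612*√6 ≈ -3947.1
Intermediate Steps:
h = 18
X(K) = 4 + √(2 + K)
(h*(-34))*X(H) = (18*(-34))*(4 + √(2 + 4)) = -612*(4 + √6) = -2448 - 612*√6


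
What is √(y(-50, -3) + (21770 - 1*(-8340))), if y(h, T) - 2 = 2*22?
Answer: 2*√7539 ≈ 173.65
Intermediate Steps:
y(h, T) = 46 (y(h, T) = 2 + 2*22 = 2 + 44 = 46)
√(y(-50, -3) + (21770 - 1*(-8340))) = √(46 + (21770 - 1*(-8340))) = √(46 + (21770 + 8340)) = √(46 + 30110) = √30156 = 2*√7539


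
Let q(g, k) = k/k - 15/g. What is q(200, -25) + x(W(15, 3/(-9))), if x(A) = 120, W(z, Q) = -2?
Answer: 4837/40 ≈ 120.93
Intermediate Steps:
q(g, k) = 1 - 15/g
q(200, -25) + x(W(15, 3/(-9))) = (-15 + 200)/200 + 120 = (1/200)*185 + 120 = 37/40 + 120 = 4837/40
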